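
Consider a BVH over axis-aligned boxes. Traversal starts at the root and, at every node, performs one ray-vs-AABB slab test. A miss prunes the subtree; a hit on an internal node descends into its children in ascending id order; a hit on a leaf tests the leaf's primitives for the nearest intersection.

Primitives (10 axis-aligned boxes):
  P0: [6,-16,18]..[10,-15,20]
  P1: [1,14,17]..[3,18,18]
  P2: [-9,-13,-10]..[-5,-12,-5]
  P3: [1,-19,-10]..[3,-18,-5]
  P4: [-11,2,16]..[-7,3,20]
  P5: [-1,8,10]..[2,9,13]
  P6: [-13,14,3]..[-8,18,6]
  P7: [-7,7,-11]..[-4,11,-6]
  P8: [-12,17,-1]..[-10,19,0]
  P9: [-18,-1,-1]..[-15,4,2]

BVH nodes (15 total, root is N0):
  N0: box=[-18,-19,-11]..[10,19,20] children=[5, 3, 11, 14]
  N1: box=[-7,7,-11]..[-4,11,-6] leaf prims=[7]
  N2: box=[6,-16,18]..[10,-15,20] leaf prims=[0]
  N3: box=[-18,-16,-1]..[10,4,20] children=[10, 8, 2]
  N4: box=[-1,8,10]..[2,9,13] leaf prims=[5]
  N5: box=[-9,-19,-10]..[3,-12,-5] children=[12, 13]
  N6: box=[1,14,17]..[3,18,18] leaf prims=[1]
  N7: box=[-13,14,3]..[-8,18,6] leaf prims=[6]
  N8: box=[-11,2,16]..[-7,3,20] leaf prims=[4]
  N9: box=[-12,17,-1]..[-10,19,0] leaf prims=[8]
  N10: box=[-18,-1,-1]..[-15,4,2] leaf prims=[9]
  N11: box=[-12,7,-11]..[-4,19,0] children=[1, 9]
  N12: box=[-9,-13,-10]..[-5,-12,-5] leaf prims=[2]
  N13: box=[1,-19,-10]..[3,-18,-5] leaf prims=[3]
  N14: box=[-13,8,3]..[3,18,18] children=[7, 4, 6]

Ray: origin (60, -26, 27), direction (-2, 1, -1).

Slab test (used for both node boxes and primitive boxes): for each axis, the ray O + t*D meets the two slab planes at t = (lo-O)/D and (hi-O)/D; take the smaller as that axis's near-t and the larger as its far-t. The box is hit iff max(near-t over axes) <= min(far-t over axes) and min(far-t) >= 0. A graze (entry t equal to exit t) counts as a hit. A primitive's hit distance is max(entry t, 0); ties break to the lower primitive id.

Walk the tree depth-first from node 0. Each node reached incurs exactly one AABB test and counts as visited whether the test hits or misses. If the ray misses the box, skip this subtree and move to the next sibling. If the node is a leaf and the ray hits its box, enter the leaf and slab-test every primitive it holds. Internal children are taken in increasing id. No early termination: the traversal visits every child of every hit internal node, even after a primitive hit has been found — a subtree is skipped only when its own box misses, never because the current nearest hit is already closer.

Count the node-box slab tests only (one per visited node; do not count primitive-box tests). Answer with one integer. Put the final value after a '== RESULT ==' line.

Traverse from the root:
N0 x:[25,39] y:[7,45] z:[7,38] -> hit [25,38], descend [3, 5, 11, 14]
  N3 x:[25,39] y:[10,30] z:[7,28] -> hit [25,28], descend [2, 8, 10]
    N2 x:[25,27] y:[10,11] z:[7,9] -> miss, prune
    N8 x:[67/2,71/2] y:[28,29] z:[7,11] -> miss, prune
    N10 x:[75/2,39] y:[25,30] z:[25,28] -> miss, prune
  N5 x:[57/2,69/2] y:[7,14] z:[32,37] -> miss, prune
  N11 x:[32,36] y:[33,45] z:[27,38] -> hit [33,36], descend [1, 9]
    N1 x:[32,67/2] y:[33,37] z:[33,38] -> hit [33,67/2] leaf, test {P7@t=33}
    N9 x:[35,36] y:[43,45] z:[27,28] -> miss, prune
  N14 x:[57/2,73/2] y:[34,44] z:[9,24] -> miss, prune

Visited [0, 3, 2, 8, 10, 5, 11, 1, 9, 14]. Tests: 10 box, 1 leaf. Nearest: P7.

== RESULT ==
10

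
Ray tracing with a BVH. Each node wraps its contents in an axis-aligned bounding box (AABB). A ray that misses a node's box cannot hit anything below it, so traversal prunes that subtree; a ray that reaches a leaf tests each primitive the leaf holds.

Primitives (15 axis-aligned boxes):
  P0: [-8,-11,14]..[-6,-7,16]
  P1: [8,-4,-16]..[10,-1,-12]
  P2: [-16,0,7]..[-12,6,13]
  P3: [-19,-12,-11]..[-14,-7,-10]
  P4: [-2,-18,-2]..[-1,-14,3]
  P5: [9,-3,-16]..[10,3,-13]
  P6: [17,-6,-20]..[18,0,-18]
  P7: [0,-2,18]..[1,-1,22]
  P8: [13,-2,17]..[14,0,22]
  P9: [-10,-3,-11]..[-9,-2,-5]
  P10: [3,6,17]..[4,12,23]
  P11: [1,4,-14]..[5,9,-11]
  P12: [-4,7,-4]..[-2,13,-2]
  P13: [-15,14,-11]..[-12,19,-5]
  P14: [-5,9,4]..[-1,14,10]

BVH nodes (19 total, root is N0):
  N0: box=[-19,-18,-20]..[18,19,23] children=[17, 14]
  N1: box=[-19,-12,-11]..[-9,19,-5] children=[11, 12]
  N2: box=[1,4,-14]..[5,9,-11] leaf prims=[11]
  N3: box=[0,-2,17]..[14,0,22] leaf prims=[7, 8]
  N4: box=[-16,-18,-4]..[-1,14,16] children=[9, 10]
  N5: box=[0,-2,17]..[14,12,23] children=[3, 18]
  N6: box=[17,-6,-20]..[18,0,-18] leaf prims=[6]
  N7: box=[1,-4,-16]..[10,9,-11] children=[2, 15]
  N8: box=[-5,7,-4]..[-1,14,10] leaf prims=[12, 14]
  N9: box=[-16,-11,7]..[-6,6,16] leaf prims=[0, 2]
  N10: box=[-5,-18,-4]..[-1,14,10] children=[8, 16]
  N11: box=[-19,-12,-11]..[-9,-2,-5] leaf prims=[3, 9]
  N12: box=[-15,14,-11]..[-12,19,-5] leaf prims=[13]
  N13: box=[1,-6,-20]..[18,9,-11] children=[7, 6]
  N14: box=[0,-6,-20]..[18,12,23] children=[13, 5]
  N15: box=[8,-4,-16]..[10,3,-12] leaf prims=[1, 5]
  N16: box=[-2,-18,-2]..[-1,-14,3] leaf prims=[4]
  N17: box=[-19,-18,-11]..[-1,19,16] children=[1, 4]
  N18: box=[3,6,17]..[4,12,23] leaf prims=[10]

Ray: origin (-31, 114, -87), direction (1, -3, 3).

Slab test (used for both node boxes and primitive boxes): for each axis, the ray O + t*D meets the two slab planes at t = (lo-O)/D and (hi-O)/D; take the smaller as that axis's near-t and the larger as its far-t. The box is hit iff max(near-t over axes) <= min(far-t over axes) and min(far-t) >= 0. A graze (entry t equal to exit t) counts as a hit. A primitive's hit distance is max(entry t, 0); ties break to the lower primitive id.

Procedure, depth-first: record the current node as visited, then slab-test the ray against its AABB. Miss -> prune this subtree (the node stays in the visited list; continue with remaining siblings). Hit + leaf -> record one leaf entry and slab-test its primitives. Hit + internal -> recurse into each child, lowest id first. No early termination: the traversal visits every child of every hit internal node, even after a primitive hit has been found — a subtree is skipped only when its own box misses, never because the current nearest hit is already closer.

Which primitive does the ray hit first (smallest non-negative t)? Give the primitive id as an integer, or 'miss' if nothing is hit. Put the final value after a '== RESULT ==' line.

Walk:
N0 x:[12,49] y:[95/3,44] z:[67/3,110/3] -> hit [95/3,110/3], descend [14, 17]
  N14 x:[31,49] y:[34,40] z:[67/3,110/3] -> hit [34,110/3], descend [5, 13]
    N5 x:[31,45] y:[34,116/3] z:[104/3,110/3] -> hit [104/3,110/3], descend [3, 18]
      N3 x:[31,45] y:[38,116/3] z:[104/3,109/3] -> miss, prune
      N18 x:[34,35] y:[34,36] z:[104/3,110/3] -> hit [104/3,35] leaf, test {P10@t=104/3}
    N13 x:[32,49] y:[35,40] z:[67/3,76/3] -> miss, prune
  N17 x:[12,30] y:[95/3,44] z:[76/3,103/3] -> miss, prune

order=[0, 14, 5, 3, 18, 13, 17]  |boxes|=7  |leaves|=1  hit=P10

== RESULT ==
10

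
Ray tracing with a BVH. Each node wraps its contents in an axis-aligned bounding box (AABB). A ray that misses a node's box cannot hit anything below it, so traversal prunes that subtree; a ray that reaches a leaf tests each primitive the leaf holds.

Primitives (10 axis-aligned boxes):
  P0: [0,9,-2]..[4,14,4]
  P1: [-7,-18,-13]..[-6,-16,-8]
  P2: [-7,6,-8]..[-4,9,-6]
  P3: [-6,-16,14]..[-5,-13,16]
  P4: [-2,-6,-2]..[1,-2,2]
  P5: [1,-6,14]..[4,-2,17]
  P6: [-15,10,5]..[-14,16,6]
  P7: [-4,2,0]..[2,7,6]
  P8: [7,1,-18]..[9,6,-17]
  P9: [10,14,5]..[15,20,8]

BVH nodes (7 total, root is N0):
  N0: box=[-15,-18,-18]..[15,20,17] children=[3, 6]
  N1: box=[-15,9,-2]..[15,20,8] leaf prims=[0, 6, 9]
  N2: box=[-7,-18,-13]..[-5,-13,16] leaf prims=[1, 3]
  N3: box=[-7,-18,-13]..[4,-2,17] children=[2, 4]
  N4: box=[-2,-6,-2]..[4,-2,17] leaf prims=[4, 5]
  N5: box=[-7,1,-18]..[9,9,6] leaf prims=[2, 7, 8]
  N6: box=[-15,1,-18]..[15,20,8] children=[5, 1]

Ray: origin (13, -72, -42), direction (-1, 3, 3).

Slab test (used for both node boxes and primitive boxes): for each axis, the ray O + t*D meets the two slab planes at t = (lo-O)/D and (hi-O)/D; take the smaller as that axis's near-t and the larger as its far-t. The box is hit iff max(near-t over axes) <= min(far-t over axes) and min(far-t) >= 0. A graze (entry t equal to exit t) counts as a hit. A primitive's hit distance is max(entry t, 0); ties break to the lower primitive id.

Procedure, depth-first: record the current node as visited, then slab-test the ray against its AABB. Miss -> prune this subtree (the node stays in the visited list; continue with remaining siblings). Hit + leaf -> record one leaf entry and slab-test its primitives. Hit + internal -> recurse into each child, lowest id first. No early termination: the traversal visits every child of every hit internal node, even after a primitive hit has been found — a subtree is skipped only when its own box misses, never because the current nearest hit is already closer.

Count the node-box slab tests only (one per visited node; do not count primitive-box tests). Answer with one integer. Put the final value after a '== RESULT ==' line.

Walk:
N0 x:[-2,28] y:[18,92/3] z:[8,59/3] -> hit [18,59/3], descend [3, 6]
  N3 x:[9,20] y:[18,70/3] z:[29/3,59/3] -> hit [18,59/3], descend [2, 4]
    N2 x:[18,20] y:[18,59/3] z:[29/3,58/3] -> hit [18,58/3] leaf, test {P1(miss), P3@t=56/3}
    N4 x:[9,15] y:[22,70/3] z:[40/3,59/3] -> miss, prune
  N6 x:[-2,28] y:[73/3,92/3] z:[8,50/3] -> miss, prune

Summary -> nodes [0, 3, 2, 4, 6]; box-tests=5; leaf-entries=1; first=P3

== RESULT ==
5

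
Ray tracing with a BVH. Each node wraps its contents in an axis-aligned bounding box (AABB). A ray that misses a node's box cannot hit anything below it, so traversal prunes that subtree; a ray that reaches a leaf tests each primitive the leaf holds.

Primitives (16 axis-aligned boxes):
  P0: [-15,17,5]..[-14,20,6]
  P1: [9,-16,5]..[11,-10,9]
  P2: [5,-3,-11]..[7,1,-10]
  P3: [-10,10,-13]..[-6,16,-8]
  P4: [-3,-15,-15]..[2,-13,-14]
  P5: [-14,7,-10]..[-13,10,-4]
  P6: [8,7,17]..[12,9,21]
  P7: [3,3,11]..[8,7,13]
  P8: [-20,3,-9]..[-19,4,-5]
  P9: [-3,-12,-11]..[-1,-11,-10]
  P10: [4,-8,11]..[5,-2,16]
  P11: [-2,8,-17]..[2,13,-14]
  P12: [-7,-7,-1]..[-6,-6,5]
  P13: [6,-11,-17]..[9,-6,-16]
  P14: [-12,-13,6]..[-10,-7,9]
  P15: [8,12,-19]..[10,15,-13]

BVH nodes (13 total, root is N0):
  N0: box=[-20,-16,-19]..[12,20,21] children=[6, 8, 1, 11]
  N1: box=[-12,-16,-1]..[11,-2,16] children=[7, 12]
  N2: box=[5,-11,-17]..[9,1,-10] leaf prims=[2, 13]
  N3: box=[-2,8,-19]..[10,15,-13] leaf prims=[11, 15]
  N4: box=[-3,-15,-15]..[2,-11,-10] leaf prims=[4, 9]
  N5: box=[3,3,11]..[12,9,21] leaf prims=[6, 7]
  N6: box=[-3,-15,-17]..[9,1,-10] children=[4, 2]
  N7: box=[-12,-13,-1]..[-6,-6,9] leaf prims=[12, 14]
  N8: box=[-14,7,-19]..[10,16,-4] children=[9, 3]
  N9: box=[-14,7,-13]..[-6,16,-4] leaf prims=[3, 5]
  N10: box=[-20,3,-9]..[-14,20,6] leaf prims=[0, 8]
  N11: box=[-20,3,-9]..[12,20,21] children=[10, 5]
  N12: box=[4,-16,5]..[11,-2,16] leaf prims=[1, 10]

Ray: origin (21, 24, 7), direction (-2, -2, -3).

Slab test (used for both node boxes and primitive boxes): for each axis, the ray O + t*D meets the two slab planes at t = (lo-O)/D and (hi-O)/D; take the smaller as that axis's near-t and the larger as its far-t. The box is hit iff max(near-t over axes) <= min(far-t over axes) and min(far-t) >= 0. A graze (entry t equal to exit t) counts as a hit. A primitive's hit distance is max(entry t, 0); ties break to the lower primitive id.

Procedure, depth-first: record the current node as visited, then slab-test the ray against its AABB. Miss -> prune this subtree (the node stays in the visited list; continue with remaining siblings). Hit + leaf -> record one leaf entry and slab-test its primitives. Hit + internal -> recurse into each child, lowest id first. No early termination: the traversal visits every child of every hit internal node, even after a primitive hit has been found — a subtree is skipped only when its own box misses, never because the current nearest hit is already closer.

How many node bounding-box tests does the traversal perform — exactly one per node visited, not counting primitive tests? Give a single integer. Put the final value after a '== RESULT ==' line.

Traverse from the root:
N0 x:[9/2,41/2] y:[2,20] z:[-14/3,26/3] -> hit [9/2,26/3], descend [1, 6, 8, 11]
  N1 x:[5,33/2] y:[13,20] z:[-3,8/3] -> miss, prune
  N6 x:[6,12] y:[23/2,39/2] z:[17/3,8] -> miss, prune
  N8 x:[11/2,35/2] y:[4,17/2] z:[11/3,26/3] -> hit [11/2,17/2], descend [3, 9]
    N3 x:[11/2,23/2] y:[9/2,8] z:[20/3,26/3] -> hit [20/3,8] leaf, test {P11(miss), P15(miss)}
    N9 x:[27/2,35/2] y:[4,17/2] z:[11/3,20/3] -> miss, prune
  N11 x:[9/2,41/2] y:[2,21/2] z:[-14/3,16/3] -> hit [9/2,16/3], descend [5, 10]
    N5 x:[9/2,9] y:[15/2,21/2] z:[-14/3,-4/3] -> miss, prune
    N10 x:[35/2,41/2] y:[2,21/2] z:[1/3,16/3] -> miss, prune

Visited [0, 1, 6, 8, 3, 9, 11, 5, 10]. Tests: 9 box, 1 leaf. Nearest: miss.

== RESULT ==
9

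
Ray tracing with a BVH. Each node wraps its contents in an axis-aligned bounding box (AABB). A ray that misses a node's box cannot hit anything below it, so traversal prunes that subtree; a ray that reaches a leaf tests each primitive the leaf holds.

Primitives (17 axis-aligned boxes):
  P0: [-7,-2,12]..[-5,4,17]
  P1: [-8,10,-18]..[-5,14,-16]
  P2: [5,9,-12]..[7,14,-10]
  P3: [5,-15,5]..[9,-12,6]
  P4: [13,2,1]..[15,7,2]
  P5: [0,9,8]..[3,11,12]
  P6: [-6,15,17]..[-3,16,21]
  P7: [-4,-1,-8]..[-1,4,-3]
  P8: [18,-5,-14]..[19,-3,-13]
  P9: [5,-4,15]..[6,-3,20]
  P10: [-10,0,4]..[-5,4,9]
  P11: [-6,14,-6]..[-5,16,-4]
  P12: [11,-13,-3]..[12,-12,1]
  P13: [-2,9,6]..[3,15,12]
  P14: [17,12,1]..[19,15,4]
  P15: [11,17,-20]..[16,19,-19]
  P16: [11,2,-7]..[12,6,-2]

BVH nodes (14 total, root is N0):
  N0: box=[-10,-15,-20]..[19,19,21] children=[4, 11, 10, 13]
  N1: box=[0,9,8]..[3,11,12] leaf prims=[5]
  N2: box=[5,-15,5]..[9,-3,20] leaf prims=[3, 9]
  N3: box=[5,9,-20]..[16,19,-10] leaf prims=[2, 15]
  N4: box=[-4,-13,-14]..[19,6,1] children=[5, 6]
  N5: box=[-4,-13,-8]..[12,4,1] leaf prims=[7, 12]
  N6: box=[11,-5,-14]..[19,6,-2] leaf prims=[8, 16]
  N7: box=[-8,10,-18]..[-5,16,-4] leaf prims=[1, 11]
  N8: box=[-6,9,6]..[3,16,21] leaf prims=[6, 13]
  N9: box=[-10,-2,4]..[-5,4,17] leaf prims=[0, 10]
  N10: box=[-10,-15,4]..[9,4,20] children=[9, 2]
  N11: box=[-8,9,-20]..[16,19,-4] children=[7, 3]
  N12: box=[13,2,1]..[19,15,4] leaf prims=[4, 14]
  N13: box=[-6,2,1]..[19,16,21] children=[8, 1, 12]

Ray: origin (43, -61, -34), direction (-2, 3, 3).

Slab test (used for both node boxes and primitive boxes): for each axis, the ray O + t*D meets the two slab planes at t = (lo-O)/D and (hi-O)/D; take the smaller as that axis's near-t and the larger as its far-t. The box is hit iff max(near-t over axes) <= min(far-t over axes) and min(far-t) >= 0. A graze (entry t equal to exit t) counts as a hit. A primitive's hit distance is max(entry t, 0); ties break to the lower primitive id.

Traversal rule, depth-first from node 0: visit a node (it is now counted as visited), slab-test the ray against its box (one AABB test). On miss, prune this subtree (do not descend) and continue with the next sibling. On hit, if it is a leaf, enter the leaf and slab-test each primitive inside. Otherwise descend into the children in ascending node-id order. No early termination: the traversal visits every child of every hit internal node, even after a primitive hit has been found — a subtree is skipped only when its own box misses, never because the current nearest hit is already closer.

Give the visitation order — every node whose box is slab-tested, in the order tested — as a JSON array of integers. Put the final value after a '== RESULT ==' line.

Trace the traversal:
N0 x:[12,53/2] y:[46/3,80/3] z:[14/3,55/3] -> hit [46/3,55/3], descend [4, 10, 11, 13]
  N4 x:[12,47/2] y:[16,67/3] z:[20/3,35/3] -> miss, prune
  N10 x:[17,53/2] y:[46/3,65/3] z:[38/3,18] -> hit [17,18], descend [2, 9]
    N2 x:[17,19] y:[46/3,58/3] z:[13,18] -> hit [17,18] leaf, test {P3(miss), P9(miss)}
    N9 x:[24,53/2] y:[59/3,65/3] z:[38/3,17] -> miss, prune
  N11 x:[27/2,51/2] y:[70/3,80/3] z:[14/3,10] -> miss, prune
  N13 x:[12,49/2] y:[21,77/3] z:[35/3,55/3] -> miss, prune

Visited [0, 4, 10, 2, 9, 11, 13]. Tests: 7 box, 1 leaf. Nearest: miss.

== RESULT ==
[0, 4, 10, 2, 9, 11, 13]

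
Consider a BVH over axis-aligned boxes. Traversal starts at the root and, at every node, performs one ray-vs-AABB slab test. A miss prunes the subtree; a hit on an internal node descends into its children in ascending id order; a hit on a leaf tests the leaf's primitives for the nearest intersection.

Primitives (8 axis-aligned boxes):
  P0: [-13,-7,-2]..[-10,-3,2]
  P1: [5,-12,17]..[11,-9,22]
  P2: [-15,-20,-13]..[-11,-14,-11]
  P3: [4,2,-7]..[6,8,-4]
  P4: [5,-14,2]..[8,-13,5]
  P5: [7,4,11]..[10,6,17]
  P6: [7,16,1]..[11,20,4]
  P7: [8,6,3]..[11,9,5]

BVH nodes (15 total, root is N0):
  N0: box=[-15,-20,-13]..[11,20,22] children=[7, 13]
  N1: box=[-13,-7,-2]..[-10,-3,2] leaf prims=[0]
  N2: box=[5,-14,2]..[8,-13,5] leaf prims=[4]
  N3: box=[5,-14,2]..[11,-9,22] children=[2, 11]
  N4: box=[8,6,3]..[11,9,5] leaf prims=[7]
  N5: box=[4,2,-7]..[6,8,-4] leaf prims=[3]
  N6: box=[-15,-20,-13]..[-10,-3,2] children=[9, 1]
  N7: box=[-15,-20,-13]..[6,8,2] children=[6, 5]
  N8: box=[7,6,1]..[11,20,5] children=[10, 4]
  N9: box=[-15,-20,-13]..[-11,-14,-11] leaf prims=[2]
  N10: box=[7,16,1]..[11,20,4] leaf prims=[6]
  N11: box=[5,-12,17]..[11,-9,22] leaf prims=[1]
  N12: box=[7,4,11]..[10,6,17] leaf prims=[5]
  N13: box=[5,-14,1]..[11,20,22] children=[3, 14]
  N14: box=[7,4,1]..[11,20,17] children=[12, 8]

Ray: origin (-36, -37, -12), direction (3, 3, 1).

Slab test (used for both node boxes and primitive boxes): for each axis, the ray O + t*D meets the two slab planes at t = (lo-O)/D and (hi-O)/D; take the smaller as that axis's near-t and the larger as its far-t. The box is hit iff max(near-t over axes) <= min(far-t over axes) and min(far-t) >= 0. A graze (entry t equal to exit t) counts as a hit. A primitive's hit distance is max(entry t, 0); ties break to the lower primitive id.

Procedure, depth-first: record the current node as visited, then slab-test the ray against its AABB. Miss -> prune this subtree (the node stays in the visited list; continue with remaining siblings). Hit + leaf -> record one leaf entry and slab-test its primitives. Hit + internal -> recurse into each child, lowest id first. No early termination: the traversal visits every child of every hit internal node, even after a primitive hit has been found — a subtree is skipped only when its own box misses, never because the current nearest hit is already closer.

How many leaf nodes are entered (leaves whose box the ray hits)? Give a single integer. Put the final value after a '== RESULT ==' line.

Traverse from the root:
N0 x:[7,47/3] y:[17/3,19] z:[-1,34] -> hit [7,47/3], descend [7, 13]
  N7 x:[7,14] y:[17/3,15] z:[-1,14] -> hit [7,14], descend [5, 6]
    N5 x:[40/3,14] y:[13,15] z:[5,8] -> miss, prune
    N6 x:[7,26/3] y:[17/3,34/3] z:[-1,14] -> hit [7,26/3], descend [1, 9]
      N1 x:[23/3,26/3] y:[10,34/3] z:[10,14] -> miss, prune
      N9 x:[7,25/3] y:[17/3,23/3] z:[-1,1] -> miss, prune
  N13 x:[41/3,47/3] y:[23/3,19] z:[13,34] -> hit [41/3,47/3], descend [3, 14]
    N3 x:[41/3,47/3] y:[23/3,28/3] z:[14,34] -> miss, prune
    N14 x:[43/3,47/3] y:[41/3,19] z:[13,29] -> hit [43/3,47/3], descend [8, 12]
      N8 x:[43/3,47/3] y:[43/3,19] z:[13,17] -> hit [43/3,47/3], descend [4, 10]
        N4 x:[44/3,47/3] y:[43/3,46/3] z:[15,17] -> hit [15,46/3] leaf, test {P7@t=15}
        N10 x:[43/3,47/3] y:[53/3,19] z:[13,16] -> miss, prune
      N12 x:[43/3,46/3] y:[41/3,43/3] z:[23,29] -> miss, prune

13 AABB tests over nodes [0, 7, 5, 6, 1, 9, 13, 3, 14, 8, 4, 10, 12]; 1 leaf entered; closest P7.

== RESULT ==
1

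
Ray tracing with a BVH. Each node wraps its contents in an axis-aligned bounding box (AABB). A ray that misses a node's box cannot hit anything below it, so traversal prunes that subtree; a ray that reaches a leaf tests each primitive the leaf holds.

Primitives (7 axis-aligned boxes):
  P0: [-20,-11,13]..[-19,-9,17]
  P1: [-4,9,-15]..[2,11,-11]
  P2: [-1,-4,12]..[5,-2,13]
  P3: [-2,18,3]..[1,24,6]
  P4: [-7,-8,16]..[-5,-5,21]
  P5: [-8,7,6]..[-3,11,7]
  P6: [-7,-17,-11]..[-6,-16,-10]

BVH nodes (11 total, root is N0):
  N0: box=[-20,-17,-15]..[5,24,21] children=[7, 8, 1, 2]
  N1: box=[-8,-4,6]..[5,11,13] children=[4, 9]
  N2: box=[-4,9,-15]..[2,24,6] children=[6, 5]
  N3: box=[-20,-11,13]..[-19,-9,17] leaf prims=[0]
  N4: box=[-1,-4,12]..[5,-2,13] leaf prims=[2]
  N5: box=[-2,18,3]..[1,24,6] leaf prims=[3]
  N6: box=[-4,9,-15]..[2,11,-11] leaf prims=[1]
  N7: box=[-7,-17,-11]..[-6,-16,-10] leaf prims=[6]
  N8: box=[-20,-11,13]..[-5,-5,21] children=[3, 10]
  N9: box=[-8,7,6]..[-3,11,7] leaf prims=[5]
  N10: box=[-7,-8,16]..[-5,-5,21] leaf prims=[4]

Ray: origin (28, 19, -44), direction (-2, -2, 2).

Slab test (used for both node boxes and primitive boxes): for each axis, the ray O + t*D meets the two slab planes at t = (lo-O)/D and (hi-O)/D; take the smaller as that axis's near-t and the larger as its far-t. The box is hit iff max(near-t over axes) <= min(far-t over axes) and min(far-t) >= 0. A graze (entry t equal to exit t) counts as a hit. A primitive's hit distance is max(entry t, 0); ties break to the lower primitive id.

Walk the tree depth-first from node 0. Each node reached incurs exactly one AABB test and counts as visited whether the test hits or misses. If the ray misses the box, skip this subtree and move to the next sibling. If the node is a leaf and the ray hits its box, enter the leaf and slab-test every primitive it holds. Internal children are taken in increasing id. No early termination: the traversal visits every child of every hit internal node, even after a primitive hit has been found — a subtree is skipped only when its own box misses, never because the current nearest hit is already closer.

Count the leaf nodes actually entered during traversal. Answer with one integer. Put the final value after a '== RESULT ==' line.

Traverse from the root:
N0 x:[23/2,24] y:[-5/2,18] z:[29/2,65/2] -> hit [29/2,18], descend [1, 2, 7, 8]
  N1 x:[23/2,18] y:[4,23/2] z:[25,57/2] -> miss, prune
  N2 x:[13,16] y:[-5/2,5] z:[29/2,25] -> miss, prune
  N7 x:[17,35/2] y:[35/2,18] z:[33/2,17] -> miss, prune
  N8 x:[33/2,24] y:[12,15] z:[57/2,65/2] -> miss, prune

5 AABB tests over nodes [0, 1, 2, 7, 8]; 0 leaves entered; closest miss.

== RESULT ==
0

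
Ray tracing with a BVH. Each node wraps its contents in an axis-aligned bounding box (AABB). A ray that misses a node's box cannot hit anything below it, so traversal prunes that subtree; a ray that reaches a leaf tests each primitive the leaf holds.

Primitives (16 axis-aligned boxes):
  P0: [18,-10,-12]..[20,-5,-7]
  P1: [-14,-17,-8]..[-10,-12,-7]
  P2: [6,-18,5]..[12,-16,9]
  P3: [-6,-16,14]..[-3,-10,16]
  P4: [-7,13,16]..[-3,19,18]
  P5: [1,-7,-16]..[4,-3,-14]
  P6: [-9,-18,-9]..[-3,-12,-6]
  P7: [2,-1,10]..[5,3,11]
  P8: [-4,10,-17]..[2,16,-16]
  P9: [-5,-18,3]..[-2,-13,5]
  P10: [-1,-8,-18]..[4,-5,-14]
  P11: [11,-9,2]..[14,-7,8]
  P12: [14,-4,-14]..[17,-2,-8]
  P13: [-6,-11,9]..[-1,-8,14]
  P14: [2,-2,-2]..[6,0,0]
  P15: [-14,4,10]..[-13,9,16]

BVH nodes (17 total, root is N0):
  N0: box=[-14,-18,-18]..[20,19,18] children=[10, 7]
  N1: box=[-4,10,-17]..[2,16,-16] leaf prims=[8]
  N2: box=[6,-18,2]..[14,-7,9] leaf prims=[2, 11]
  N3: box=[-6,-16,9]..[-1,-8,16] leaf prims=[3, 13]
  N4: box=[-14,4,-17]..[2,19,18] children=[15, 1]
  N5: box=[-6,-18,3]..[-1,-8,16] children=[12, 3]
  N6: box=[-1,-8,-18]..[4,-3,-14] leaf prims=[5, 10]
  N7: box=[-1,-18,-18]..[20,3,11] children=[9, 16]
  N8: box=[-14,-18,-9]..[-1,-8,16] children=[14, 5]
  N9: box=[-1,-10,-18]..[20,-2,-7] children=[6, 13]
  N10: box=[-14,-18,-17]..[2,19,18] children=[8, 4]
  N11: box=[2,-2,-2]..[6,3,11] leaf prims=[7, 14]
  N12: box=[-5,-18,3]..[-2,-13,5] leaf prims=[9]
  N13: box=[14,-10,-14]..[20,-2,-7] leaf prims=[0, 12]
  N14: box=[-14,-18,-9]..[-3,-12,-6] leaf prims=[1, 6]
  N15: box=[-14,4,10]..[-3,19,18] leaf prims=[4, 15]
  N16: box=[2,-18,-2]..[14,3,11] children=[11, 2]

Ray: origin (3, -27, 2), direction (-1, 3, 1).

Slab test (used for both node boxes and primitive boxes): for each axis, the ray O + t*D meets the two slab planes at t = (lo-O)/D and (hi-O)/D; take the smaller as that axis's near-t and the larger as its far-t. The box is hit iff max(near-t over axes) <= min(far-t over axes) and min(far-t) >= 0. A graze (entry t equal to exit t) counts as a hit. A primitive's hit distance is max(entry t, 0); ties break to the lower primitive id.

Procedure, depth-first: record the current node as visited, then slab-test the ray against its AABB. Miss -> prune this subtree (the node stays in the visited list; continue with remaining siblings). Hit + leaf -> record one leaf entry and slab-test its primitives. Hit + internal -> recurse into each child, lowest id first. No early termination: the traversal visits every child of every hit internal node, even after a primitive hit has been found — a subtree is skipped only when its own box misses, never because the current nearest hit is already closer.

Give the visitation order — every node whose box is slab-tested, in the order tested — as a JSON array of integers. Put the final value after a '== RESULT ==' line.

Trace the traversal:
N0 x:[-17,17] y:[3,46/3] z:[-20,16] -> hit [3,46/3], descend [7, 10]
  N7 x:[-17,4] y:[3,10] z:[-20,9] -> hit [3,4], descend [9, 16]
    N9 x:[-17,4] y:[17/3,25/3] z:[-20,-9] -> miss, prune
    N16 x:[-11,1] y:[3,10] z:[-4,9] -> miss, prune
  N10 x:[1,17] y:[3,46/3] z:[-19,16] -> hit [3,46/3], descend [4, 8]
    N4 x:[1,17] y:[31/3,46/3] z:[-19,16] -> hit [31/3,46/3], descend [1, 15]
      N1 x:[1,7] y:[37/3,43/3] z:[-19,-18] -> miss, prune
      N15 x:[6,17] y:[31/3,46/3] z:[8,16] -> hit [31/3,46/3] leaf, test {P4(miss), P15(miss)}
    N8 x:[4,17] y:[3,19/3] z:[-11,14] -> hit [4,19/3], descend [5, 14]
      N5 x:[4,9] y:[3,19/3] z:[1,14] -> hit [4,19/3], descend [3, 12]
        N3 x:[4,9] y:[11/3,19/3] z:[7,14] -> miss, prune
        N12 x:[5,8] y:[3,14/3] z:[1,3] -> miss, prune
      N14 x:[6,17] y:[3,5] z:[-11,-8] -> miss, prune

Visited [0, 7, 9, 16, 10, 4, 1, 15, 8, 5, 3, 12, 14]. Tests: 13 box, 1 leaf. Nearest: miss.

== RESULT ==
[0, 7, 9, 16, 10, 4, 1, 15, 8, 5, 3, 12, 14]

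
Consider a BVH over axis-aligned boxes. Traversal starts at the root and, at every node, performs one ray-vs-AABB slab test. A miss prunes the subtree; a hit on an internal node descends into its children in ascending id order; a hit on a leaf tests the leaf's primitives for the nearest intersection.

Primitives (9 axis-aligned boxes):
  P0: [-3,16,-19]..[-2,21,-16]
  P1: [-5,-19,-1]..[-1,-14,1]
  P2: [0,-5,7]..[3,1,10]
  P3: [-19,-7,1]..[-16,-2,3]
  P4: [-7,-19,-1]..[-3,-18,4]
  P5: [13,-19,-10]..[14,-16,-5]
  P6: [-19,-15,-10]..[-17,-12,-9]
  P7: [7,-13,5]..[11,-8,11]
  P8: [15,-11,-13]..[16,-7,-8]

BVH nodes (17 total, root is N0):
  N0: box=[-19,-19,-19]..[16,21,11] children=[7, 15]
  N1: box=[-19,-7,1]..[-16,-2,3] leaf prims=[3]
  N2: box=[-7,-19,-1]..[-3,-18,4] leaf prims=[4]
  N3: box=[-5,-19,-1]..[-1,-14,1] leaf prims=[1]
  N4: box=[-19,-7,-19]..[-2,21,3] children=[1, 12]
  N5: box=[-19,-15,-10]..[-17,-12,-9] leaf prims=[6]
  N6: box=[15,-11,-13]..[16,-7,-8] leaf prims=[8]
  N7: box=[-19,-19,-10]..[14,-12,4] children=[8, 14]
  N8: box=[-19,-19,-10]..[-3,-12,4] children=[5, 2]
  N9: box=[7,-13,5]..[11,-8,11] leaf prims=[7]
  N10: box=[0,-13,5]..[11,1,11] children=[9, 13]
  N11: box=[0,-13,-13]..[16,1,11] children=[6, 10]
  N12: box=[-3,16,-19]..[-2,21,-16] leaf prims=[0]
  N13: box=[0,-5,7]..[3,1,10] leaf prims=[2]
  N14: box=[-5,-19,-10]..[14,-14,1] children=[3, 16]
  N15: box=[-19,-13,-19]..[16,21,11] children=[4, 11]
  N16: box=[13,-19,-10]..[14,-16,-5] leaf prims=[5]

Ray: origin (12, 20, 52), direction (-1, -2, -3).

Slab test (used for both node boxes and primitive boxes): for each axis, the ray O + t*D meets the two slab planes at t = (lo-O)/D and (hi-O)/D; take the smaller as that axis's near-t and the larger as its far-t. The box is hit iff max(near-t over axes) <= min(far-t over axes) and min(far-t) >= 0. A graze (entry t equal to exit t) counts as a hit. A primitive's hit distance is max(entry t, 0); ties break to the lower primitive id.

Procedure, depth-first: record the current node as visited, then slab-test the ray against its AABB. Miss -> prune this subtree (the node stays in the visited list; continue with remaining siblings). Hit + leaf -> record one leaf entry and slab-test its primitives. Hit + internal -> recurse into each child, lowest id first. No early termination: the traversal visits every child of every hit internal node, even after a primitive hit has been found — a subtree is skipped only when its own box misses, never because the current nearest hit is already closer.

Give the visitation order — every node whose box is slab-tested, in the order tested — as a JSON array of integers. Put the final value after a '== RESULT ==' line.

Trace the traversal:
N0 x:[-4,31] y:[-1/2,39/2] z:[41/3,71/3] -> hit [41/3,39/2], descend [7, 15]
  N7 x:[-2,31] y:[16,39/2] z:[16,62/3] -> hit [16,39/2], descend [8, 14]
    N8 x:[15,31] y:[16,39/2] z:[16,62/3] -> hit [16,39/2], descend [2, 5]
      N2 x:[15,19] y:[19,39/2] z:[16,53/3] -> miss, prune
      N5 x:[29,31] y:[16,35/2] z:[61/3,62/3] -> miss, prune
    N14 x:[-2,17] y:[17,39/2] z:[17,62/3] -> hit [17,17], descend [3, 16]
      N3 x:[13,17] y:[17,39/2] z:[17,53/3] -> hit [17,17] leaf, test {P1@t=17}
      N16 x:[-2,-1] y:[18,39/2] z:[19,62/3] -> miss, prune
  N15 x:[-4,31] y:[-1/2,33/2] z:[41/3,71/3] -> hit [41/3,33/2], descend [4, 11]
    N4 x:[14,31] y:[-1/2,27/2] z:[49/3,71/3] -> miss, prune
    N11 x:[-4,12] y:[19/2,33/2] z:[41/3,65/3] -> miss, prune

order=[0, 7, 8, 2, 5, 14, 3, 16, 15, 4, 11]  |boxes|=11  |leaves|=1  hit=P1

== RESULT ==
[0, 7, 8, 2, 5, 14, 3, 16, 15, 4, 11]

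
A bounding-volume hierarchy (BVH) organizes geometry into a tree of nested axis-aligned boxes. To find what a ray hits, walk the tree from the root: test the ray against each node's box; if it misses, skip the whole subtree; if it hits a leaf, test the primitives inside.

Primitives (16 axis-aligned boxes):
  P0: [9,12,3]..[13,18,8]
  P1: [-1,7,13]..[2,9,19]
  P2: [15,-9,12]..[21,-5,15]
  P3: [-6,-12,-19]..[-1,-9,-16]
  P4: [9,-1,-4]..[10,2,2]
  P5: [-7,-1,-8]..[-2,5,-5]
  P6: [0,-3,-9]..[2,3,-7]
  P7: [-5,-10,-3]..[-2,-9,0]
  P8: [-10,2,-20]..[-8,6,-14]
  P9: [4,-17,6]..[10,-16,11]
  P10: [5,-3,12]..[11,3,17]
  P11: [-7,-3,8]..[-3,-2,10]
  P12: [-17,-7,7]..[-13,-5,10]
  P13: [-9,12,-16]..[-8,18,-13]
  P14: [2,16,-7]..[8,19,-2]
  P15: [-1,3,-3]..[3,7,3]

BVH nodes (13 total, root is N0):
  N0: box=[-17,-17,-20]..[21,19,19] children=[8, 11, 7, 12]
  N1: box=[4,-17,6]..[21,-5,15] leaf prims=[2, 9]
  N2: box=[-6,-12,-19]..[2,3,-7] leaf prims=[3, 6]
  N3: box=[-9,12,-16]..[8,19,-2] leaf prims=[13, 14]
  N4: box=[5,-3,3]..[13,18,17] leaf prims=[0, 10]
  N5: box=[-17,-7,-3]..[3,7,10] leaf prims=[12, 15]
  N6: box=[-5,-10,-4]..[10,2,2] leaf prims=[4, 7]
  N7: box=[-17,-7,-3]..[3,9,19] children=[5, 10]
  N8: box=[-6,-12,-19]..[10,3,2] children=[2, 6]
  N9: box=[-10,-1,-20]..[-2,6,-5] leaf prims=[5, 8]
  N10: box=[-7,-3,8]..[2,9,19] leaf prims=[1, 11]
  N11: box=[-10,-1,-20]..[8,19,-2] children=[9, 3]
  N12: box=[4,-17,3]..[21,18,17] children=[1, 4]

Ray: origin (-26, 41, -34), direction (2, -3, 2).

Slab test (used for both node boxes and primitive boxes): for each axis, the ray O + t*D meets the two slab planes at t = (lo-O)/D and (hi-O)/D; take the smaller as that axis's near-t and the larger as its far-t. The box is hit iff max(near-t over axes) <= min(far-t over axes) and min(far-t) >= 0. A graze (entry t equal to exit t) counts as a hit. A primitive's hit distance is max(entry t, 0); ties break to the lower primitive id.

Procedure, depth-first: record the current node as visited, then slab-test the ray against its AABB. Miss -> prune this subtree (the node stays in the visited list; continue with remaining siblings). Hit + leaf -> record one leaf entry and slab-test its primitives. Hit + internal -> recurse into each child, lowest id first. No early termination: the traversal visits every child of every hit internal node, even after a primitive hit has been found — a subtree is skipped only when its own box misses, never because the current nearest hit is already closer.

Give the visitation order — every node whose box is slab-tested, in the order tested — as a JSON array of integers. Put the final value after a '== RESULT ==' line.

Traverse from the root:
N0 x:[9/2,47/2] y:[22/3,58/3] z:[7,53/2] -> hit [22/3,58/3], descend [7, 8, 11, 12]
  N7 x:[9/2,29/2] y:[32/3,16] z:[31/2,53/2] -> miss, prune
  N8 x:[10,18] y:[38/3,53/3] z:[15/2,18] -> hit [38/3,53/3], descend [2, 6]
    N2 x:[10,14] y:[38/3,53/3] z:[15/2,27/2] -> hit [38/3,27/2] leaf, test {P3(miss), P6@t=13}
    N6 x:[21/2,18] y:[13,17] z:[15,18] -> hit [15,17] leaf, test {P4(miss), P7(miss)}
  N11 x:[8,17] y:[22/3,14] z:[7,16] -> hit [8,14], descend [3, 9]
    N3 x:[17/2,17] y:[22/3,29/3] z:[9,16] -> hit [9,29/3] leaf, test {P13@t=9, P14(miss)}
    N9 x:[8,12] y:[35/3,14] z:[7,29/2] -> hit [35/3,12] leaf, test {P5(miss), P8(miss)}
  N12 x:[15,47/2] y:[23/3,58/3] z:[37/2,51/2] -> hit [37/2,58/3], descend [1, 4]
    N1 x:[15,47/2] y:[46/3,58/3] z:[20,49/2] -> miss, prune
    N4 x:[31/2,39/2] y:[23/3,44/3] z:[37/2,51/2] -> miss, prune

Visited [0, 7, 8, 2, 6, 11, 3, 9, 12, 1, 4]. Tests: 11 box, 4 leaf. Nearest: P13.

== RESULT ==
[0, 7, 8, 2, 6, 11, 3, 9, 12, 1, 4]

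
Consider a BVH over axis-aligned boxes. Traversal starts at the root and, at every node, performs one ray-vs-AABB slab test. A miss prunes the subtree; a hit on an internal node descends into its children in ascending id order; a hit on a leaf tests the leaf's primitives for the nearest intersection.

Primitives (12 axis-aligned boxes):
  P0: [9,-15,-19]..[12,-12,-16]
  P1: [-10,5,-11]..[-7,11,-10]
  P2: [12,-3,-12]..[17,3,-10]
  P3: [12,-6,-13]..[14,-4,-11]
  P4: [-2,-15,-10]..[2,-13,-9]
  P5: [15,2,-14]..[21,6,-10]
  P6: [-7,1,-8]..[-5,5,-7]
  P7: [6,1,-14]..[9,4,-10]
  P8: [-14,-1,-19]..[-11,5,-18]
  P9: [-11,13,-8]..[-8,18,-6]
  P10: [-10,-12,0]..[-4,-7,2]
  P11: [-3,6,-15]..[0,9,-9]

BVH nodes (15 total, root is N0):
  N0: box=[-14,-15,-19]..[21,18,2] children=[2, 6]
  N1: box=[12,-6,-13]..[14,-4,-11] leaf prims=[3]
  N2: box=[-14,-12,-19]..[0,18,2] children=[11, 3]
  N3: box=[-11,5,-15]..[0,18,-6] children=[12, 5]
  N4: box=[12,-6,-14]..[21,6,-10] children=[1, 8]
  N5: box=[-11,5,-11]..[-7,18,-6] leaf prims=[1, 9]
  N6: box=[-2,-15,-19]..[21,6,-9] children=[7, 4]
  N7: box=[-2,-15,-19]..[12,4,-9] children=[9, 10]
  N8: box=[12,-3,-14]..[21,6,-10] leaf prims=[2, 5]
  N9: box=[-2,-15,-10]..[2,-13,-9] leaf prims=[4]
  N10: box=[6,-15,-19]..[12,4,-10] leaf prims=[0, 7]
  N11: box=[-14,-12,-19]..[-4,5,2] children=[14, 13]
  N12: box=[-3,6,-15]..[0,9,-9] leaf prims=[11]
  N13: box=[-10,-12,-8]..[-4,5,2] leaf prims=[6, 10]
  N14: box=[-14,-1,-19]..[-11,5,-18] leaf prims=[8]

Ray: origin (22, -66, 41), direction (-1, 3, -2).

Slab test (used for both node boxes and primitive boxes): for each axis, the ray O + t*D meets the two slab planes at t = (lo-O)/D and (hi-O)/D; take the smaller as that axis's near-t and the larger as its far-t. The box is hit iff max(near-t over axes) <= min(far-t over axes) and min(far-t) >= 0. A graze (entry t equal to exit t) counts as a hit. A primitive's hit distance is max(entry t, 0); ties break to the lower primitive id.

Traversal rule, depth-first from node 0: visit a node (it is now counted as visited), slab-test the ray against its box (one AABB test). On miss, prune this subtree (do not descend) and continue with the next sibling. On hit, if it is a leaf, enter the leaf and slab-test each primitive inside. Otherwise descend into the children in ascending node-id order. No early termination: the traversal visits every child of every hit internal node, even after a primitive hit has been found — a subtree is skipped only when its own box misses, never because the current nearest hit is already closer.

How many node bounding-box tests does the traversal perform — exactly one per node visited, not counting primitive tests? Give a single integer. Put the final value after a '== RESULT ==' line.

Traverse from the root:
N0 x:[1,36] y:[17,28] z:[39/2,30] -> hit [39/2,28], descend [2, 6]
  N2 x:[22,36] y:[18,28] z:[39/2,30] -> hit [22,28], descend [3, 11]
    N3 x:[22,33] y:[71/3,28] z:[47/2,28] -> hit [71/3,28], descend [5, 12]
      N5 x:[29,33] y:[71/3,28] z:[47/2,26] -> miss, prune
      N12 x:[22,25] y:[24,25] z:[25,28] -> hit [25,25] leaf, test {P11@t=25}
    N11 x:[26,36] y:[18,71/3] z:[39/2,30] -> miss, prune
  N6 x:[1,24] y:[17,24] z:[25,30] -> miss, prune

7 AABB tests over nodes [0, 2, 3, 5, 12, 11, 6]; 1 leaf entered; closest P11.

== RESULT ==
7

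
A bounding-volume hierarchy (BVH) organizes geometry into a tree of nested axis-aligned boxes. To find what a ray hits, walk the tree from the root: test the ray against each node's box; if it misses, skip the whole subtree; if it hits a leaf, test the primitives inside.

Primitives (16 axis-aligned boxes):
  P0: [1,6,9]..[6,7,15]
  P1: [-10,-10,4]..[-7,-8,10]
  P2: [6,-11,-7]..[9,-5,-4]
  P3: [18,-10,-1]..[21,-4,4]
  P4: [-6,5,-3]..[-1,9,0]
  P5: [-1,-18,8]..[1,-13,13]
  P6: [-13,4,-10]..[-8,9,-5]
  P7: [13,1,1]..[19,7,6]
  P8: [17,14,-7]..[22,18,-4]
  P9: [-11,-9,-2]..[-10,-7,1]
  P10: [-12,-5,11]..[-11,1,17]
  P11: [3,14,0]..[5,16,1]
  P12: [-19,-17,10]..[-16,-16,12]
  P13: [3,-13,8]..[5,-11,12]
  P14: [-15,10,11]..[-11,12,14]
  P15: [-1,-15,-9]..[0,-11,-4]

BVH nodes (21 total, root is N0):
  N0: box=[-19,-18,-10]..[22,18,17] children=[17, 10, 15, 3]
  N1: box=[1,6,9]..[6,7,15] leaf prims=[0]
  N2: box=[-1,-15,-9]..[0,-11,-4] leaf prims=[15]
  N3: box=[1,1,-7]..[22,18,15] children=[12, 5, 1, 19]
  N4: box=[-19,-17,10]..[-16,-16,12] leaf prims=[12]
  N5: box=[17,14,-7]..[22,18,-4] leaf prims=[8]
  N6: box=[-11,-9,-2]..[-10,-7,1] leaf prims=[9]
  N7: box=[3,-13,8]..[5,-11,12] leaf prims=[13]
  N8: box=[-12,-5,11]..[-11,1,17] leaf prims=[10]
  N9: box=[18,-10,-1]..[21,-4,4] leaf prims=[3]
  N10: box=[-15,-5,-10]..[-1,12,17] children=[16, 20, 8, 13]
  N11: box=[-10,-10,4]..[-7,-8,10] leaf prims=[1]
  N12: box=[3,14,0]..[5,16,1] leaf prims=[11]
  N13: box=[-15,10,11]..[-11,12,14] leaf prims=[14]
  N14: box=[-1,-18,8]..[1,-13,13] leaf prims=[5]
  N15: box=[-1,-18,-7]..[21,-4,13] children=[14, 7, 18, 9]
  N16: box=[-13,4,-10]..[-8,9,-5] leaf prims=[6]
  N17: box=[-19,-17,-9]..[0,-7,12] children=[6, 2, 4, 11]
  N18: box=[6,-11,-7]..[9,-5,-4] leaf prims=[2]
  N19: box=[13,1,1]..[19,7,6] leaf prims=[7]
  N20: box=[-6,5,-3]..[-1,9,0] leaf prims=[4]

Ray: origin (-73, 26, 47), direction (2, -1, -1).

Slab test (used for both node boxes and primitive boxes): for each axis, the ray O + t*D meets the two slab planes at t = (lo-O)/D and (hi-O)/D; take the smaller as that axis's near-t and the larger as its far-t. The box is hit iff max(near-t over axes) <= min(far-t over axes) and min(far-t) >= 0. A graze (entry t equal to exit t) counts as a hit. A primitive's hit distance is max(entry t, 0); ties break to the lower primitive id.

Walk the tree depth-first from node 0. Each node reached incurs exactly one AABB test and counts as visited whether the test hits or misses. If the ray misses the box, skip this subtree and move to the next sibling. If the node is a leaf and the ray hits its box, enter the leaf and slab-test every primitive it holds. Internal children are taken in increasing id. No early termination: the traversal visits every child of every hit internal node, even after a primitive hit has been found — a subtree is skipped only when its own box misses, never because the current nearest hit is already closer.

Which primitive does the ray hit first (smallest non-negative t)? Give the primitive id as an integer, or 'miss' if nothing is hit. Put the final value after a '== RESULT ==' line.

Trace the traversal:
N0 x:[27,95/2] y:[8,44] z:[30,57] -> hit [30,44], descend [3, 10, 15, 17]
  N3 x:[37,95/2] y:[8,25] z:[32,54] -> miss, prune
  N10 x:[29,36] y:[14,31] z:[30,57] -> hit [30,31], descend [8, 13, 16, 20]
    N8 x:[61/2,31] y:[25,31] z:[30,36] -> hit [61/2,31] leaf, test {P10@t=61/2}
    N13 x:[29,31] y:[14,16] z:[33,36] -> miss, prune
    N16 x:[30,65/2] y:[17,22] z:[52,57] -> miss, prune
    N20 x:[67/2,36] y:[17,21] z:[47,50] -> miss, prune
  N15 x:[36,47] y:[30,44] z:[34,54] -> hit [36,44], descend [7, 9, 14, 18]
    N7 x:[38,39] y:[37,39] z:[35,39] -> hit [38,39] leaf, test {P13@t=38}
    N9 x:[91/2,47] y:[30,36] z:[43,48] -> miss, prune
    N14 x:[36,37] y:[39,44] z:[34,39] -> miss, prune
    N18 x:[79/2,41] y:[31,37] z:[51,54] -> miss, prune
  N17 x:[27,73/2] y:[33,43] z:[35,56] -> hit [35,73/2], descend [2, 4, 6, 11]
    N2 x:[36,73/2] y:[37,41] z:[51,56] -> miss, prune
    N4 x:[27,57/2] y:[42,43] z:[35,37] -> miss, prune
    N6 x:[31,63/2] y:[33,35] z:[46,49] -> miss, prune
    N11 x:[63/2,33] y:[34,36] z:[37,43] -> miss, prune

17 AABB tests over nodes [0, 3, 10, 8, 13, 16, 20, 15, 7, 9, 14, 18, 17, 2, 4, 6, 11]; 2 leaves entered; closest P10.

== RESULT ==
10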